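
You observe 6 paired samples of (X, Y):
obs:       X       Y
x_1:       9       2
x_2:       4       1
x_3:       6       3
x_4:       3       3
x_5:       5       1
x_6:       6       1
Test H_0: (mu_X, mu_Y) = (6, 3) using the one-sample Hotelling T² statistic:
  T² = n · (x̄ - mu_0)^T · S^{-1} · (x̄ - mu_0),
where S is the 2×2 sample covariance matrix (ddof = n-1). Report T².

Step 1 — sample mean vector:
  mean(X) = (9 + 4 + 6 + 3 + 5 + 6) / 6 = 33/6 = 5.5
  mean(Y) = (2 + 1 + 3 + 3 + 1 + 1) / 6 = 11/6 = 1.8333
  x̄ = (5.5, 1.8333),  deviation x̄ - mu_0 = (5.5, 1.8333) - (6, 3) = (-0.5, -1.1667).

Step 2 — sample covariance matrix, S[i,j] = (1/(n-1)) · Σ_k (x_{k,i} - mean_i) · (x_{k,j} - mean_j), divisor n-1 = 5:
  S[X,X] = ((3.5)·(3.5) + (-1.5)·(-1.5) + (0.5)·(0.5) + (-2.5)·(-2.5) + (-0.5)·(-0.5) + (0.5)·(0.5)) / 5 = 21.5/5 = 4.3
  S[X,Y] = ((3.5)·(0.1667) + (-1.5)·(-0.8333) + (0.5)·(1.1667) + (-2.5)·(1.1667) + (-0.5)·(-0.8333) + (0.5)·(-0.8333)) / 5 = -0.5/5 = -0.1
  S[Y,Y] = ((0.1667)·(0.1667) + (-0.8333)·(-0.8333) + (1.1667)·(1.1667) + (1.1667)·(1.1667) + (-0.8333)·(-0.8333) + (-0.8333)·(-0.8333)) / 5 = 4.8333/5 = 0.9667
  S = [[4.3, -0.1],
 [-0.1, 0.9667]].

Step 3 — invert S. det(S) = 4.3·0.9667 - (-0.1)² = 4.1467.
  S^{-1} = (1/det) · [[d, -b], [-b, a]] = [[0.2331, 0.0241],
 [0.0241, 1.037]].

Step 4 — quadratic form (x̄ - mu_0)^T · S^{-1} · (x̄ - mu_0):
  S^{-1} · (x̄ - mu_0) = (-0.1447, -1.2219),
  (x̄ - mu_0)^T · [...] = (-0.5)·(-0.1447) + (-1.1667)·(-1.2219) = 1.4979.

Step 5 — scale by n: T² = 6 · 1.4979 = 8.9871.

T² ≈ 8.9871


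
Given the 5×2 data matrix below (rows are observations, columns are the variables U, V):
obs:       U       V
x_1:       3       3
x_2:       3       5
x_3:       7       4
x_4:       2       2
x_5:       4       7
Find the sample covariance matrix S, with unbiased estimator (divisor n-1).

Step 1 — column means:
  mean(U) = (3 + 3 + 7 + 2 + 4) / 5 = 19/5 = 3.8
  mean(V) = (3 + 5 + 4 + 2 + 7) / 5 = 21/5 = 4.2

Step 2 — sample covariance S[i,j] = (1/(n-1)) · Σ_k (x_{k,i} - mean_i) · (x_{k,j} - mean_j), with n-1 = 4.
  S[U,U] = ((-0.8)·(-0.8) + (-0.8)·(-0.8) + (3.2)·(3.2) + (-1.8)·(-1.8) + (0.2)·(0.2)) / 4 = 14.8/4 = 3.7
  S[U,V] = ((-0.8)·(-1.2) + (-0.8)·(0.8) + (3.2)·(-0.2) + (-1.8)·(-2.2) + (0.2)·(2.8)) / 4 = 4.2/4 = 1.05
  S[V,V] = ((-1.2)·(-1.2) + (0.8)·(0.8) + (-0.2)·(-0.2) + (-2.2)·(-2.2) + (2.8)·(2.8)) / 4 = 14.8/4 = 3.7

S is symmetric (S[j,i] = S[i,j]). Assembling:

S = [[3.7, 1.05],
 [1.05, 3.7]]


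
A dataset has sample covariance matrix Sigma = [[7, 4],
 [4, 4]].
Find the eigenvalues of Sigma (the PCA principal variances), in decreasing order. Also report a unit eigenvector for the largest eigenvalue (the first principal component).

Step 1 — characteristic polynomial of 2×2 Sigma:
  det(Sigma - λI) = λ² - trace · λ + det = 0.
  trace = 7 + 4 = 11, det = 7·4 - (4)² = 12.
Step 2 — discriminant:
  Δ = trace² - 4·det = 121 - 48 = 73.
Step 3 — eigenvalues:
  λ = (trace ± √Δ)/2 = (11 ± 8.544)/2,
  λ_1 = 9.772,  λ_2 = 1.228.

Step 4 — unit eigenvector for λ_1: solve (Sigma - λ_1 I)v = 0. First row:
  (7 - 9.772)·v_x + (4)·v_y = 0, i.e. (-2.772)·v_x + (4)·v_y = 0,
  so v ∝ (b, λ_1 - a) = (4, 2.772) = u.
  ||u|| = √((4)² + (2.772)²) = √(23.684) ≈ 4.8666,
  v_1 = u/||u|| ≈ (0.8219, 0.5696) (||v_1|| = 1).

λ_1 = 9.772,  λ_2 = 1.228;  v_1 ≈ (0.8219, 0.5696)


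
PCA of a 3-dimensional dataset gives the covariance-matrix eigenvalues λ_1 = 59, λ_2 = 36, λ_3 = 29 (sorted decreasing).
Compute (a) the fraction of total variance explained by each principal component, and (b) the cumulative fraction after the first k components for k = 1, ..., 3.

Step 1 — total variance = trace(Sigma) = Σ λ_i = 59 + 36 + 29 = 124.

Step 2 — fraction explained by component i = λ_i / Σ λ:
  PC1: 59/124 = 0.4758
  PC2: 36/124 = 0.2903
  PC3: 29/124 = 0.2339

Step 3 — cumulative fraction after k components = (λ_1 + ... + λ_k) / Σ λ:
  k = 1: 59/124 = 0.4758
  k = 2: (59 + 36)/124 = 95/124 = 0.7661
  k = 3: (59 + 36 + 29)/124 = 124/124 = 1

Summary (fraction, with percent):

explained: PC1 0.4758 (47.58%), PC2 0.2903 (29.03%), PC3 0.2339 (23.39%);  cumulative: 0.4758, 0.7661, 1


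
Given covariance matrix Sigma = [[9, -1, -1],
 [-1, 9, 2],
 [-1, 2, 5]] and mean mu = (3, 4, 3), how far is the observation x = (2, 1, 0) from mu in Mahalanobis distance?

Step 1 — centre the observation: (x - mu) = (-1, -3, -3).

Step 2 — invert Sigma (cofactor / det for 3×3, or solve directly):
  Sigma^{-1} = [[0.1142, 0.0084, 0.0195],
 [0.0084, 0.1226, -0.0474],
 [0.0195, -0.0474, 0.2228]].

Step 3 — form the quadratic (x - mu)^T · Sigma^{-1} · (x - mu):
  Sigma^{-1} · (x - mu) = (-0.1978, -0.234, -0.546).
  (x - mu)^T · [Sigma^{-1} · (x - mu)] = (-1)·(-0.1978) + (-3)·(-0.234) + (-3)·(-0.546) = 2.5376.

Step 4 — take square root: d = √(2.5376) ≈ 1.593.

d(x, mu) = √(2.5376) ≈ 1.593


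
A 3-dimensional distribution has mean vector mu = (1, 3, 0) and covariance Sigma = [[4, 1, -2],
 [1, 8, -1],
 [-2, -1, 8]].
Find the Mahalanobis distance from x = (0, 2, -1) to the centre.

Step 1 — centre the observation: (x - mu) = (-1, -1, -1).

Step 2 — invert Sigma (cofactor / det for 3×3, or solve directly):
  Sigma^{-1} = [[0.2917, -0.0278, 0.0694],
 [-0.0278, 0.1296, 0.0093],
 [0.0694, 0.0093, 0.1435]].

Step 3 — form the quadratic (x - mu)^T · Sigma^{-1} · (x - mu):
  Sigma^{-1} · (x - mu) = (-0.3333, -0.1111, -0.2222).
  (x - mu)^T · [Sigma^{-1} · (x - mu)] = (-1)·(-0.3333) + (-1)·(-0.1111) + (-1)·(-0.2222) = 0.6667.

Step 4 — take square root: d = √(0.6667) ≈ 0.8165.

d(x, mu) = √(0.6667) ≈ 0.8165


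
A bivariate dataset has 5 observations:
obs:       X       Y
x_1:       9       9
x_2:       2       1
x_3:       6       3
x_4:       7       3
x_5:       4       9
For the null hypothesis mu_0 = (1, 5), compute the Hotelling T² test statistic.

Step 1 — sample mean vector:
  mean(X) = (9 + 2 + 6 + 7 + 4) / 5 = 28/5 = 5.6
  mean(Y) = (9 + 1 + 3 + 3 + 9) / 5 = 25/5 = 5
  x̄ = (5.6, 5),  deviation x̄ - mu_0 = (5.6, 5) - (1, 5) = (4.6, 0).

Step 2 — sample covariance matrix, S[i,j] = (1/(n-1)) · Σ_k (x_{k,i} - mean_i) · (x_{k,j} - mean_j), divisor n-1 = 4:
  S[X,X] = ((3.4)·(3.4) + (-3.6)·(-3.6) + (0.4)·(0.4) + (1.4)·(1.4) + (-1.6)·(-1.6)) / 4 = 29.2/4 = 7.3
  S[X,Y] = ((3.4)·(4) + (-3.6)·(-4) + (0.4)·(-2) + (1.4)·(-2) + (-1.6)·(4)) / 4 = 18/4 = 4.5
  S[Y,Y] = ((4)·(4) + (-4)·(-4) + (-2)·(-2) + (-2)·(-2) + (4)·(4)) / 4 = 56/4 = 14
  S = [[7.3, 4.5],
 [4.5, 14]].

Step 3 — invert S. det(S) = 7.3·14 - (4.5)² = 81.95.
  S^{-1} = (1/det) · [[d, -b], [-b, a]] = [[0.1708, -0.0549],
 [-0.0549, 0.0891]].

Step 4 — quadratic form (x̄ - mu_0)^T · S^{-1} · (x̄ - mu_0):
  S^{-1} · (x̄ - mu_0) = (0.7858, -0.2526),
  (x̄ - mu_0)^T · [...] = (4.6)·(0.7858) + (0)·(-0.2526) = 3.6149.

Step 5 — scale by n: T² = 5 · 3.6149 = 18.0744.

T² ≈ 18.0744


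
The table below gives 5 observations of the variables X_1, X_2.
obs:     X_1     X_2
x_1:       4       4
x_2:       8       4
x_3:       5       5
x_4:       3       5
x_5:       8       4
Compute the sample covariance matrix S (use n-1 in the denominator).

Step 1 — column means:
  mean(X_1) = (4 + 8 + 5 + 3 + 8) / 5 = 28/5 = 5.6
  mean(X_2) = (4 + 4 + 5 + 5 + 4) / 5 = 22/5 = 4.4

Step 2 — sample covariance S[i,j] = (1/(n-1)) · Σ_k (x_{k,i} - mean_i) · (x_{k,j} - mean_j), with n-1 = 4.
  S[X_1,X_1] = ((-1.6)·(-1.6) + (2.4)·(2.4) + (-0.6)·(-0.6) + (-2.6)·(-2.6) + (2.4)·(2.4)) / 4 = 21.2/4 = 5.3
  S[X_1,X_2] = ((-1.6)·(-0.4) + (2.4)·(-0.4) + (-0.6)·(0.6) + (-2.6)·(0.6) + (2.4)·(-0.4)) / 4 = -3.2/4 = -0.8
  S[X_2,X_2] = ((-0.4)·(-0.4) + (-0.4)·(-0.4) + (0.6)·(0.6) + (0.6)·(0.6) + (-0.4)·(-0.4)) / 4 = 1.2/4 = 0.3

S is symmetric (S[j,i] = S[i,j]). Assembling:

S = [[5.3, -0.8],
 [-0.8, 0.3]]


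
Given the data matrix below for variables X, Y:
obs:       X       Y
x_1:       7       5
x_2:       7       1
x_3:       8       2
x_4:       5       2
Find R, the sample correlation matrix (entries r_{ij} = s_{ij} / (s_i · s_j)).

Step 1 — column means:
  mean(X) = (7 + 7 + 8 + 5) / 4 = 27/4 = 6.75
  mean(Y) = (5 + 1 + 2 + 2) / 4 = 10/4 = 2.5

Step 2 — sample variances and covariances s[i,j] = (1/(n-1)) · Σ_k (x_{k,i} - mean_i) · (x_{k,j} - mean_j), with n-1 = 3:
  s[X,X] = ((0.25)·(0.25) + (0.25)·(0.25) + (1.25)·(1.25) + (-1.75)·(-1.75)) / 3 = 4.75/3 = 1.5833
  s[X,Y] = ((0.25)·(2.5) + (0.25)·(-1.5) + (1.25)·(-0.5) + (-1.75)·(-0.5)) / 3 = 0.5/3 = 0.1667
  s[Y,Y] = ((2.5)·(2.5) + (-1.5)·(-1.5) + (-0.5)·(-0.5) + (-0.5)·(-0.5)) / 3 = 9/3 = 3
  Sample standard deviations s_i = √(s[i,i]):
  s(X) = √(1.5833) = 1.2583
  s(Y) = √(3) = 1.7321

Step 3 — r_{ij} = s_{ij} / (s_i · s_j):
  r[X,X] = 1 (diagonal).
  r[X,Y] = 0.1667 / (1.2583 · 1.7321) = 0.1667 / 2.1794 = 0.0765
  r[Y,Y] = 1 (diagonal).

R is symmetric with unit diagonal. Assembling:

R = [[1, 0.0765],
 [0.0765, 1]]


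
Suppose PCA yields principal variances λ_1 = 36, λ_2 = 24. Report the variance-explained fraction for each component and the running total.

Step 1 — total variance = trace(Sigma) = Σ λ_i = 36 + 24 = 60.

Step 2 — fraction explained by component i = λ_i / Σ λ:
  PC1: 36/60 = 0.6
  PC2: 24/60 = 0.4

Step 3 — cumulative fraction after k components = (λ_1 + ... + λ_k) / Σ λ:
  k = 1: 36/60 = 0.6
  k = 2: (36 + 24)/60 = 60/60 = 1

Summary (fraction, with percent):

explained: PC1 0.6 (60%), PC2 0.4 (40%);  cumulative: 0.6, 1


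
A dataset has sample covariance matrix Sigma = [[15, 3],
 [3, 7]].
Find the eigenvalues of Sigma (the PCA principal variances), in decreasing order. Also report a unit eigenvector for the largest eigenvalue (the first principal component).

Step 1 — characteristic polynomial of 2×2 Sigma:
  det(Sigma - λI) = λ² - trace · λ + det = 0.
  trace = 15 + 7 = 22, det = 15·7 - (3)² = 96.
Step 2 — discriminant:
  Δ = trace² - 4·det = 484 - 384 = 100.
Step 3 — eigenvalues:
  λ = (trace ± √Δ)/2 = (22 ± 10)/2,
  λ_1 = 16,  λ_2 = 6.

Step 4 — unit eigenvector for λ_1: solve (Sigma - λ_1 I)v = 0. First row:
  (15 - 16)·v_x + (3)·v_y = 0, i.e. (-1)·v_x + (3)·v_y = 0,
  so v ∝ (b, λ_1 - a) = (3, 1) = u.
  ||u|| = √((3)² + (1)²) = √(10) ≈ 3.1623,
  v_1 = u/||u|| ≈ (0.9487, 0.3162) (||v_1|| = 1).

λ_1 = 16,  λ_2 = 6;  v_1 ≈ (0.9487, 0.3162)


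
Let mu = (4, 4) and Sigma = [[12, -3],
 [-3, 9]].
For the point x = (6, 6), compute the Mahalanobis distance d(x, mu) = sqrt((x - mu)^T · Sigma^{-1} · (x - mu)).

Step 1 — centre the observation: (x - mu) = (2, 2).

Step 2 — invert Sigma. det(Sigma) = 12·9 - (-3)² = 99.
  Sigma^{-1} = (1/det) · [[d, -b], [-b, a]] = [[0.0909, 0.0303],
 [0.0303, 0.1212]].

Step 3 — form the quadratic (x - mu)^T · Sigma^{-1} · (x - mu):
  Sigma^{-1} · (x - mu) = (0.2424, 0.303).
  (x - mu)^T · [Sigma^{-1} · (x - mu)] = (2)·(0.2424) + (2)·(0.303) = 1.0909.

Step 4 — take square root: d = √(1.0909) ≈ 1.0445.

d(x, mu) = √(1.0909) ≈ 1.0445


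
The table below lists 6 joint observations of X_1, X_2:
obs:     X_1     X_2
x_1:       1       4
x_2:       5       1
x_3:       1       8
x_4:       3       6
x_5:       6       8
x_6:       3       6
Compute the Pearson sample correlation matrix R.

Step 1 — column means:
  mean(X_1) = (1 + 5 + 1 + 3 + 6 + 3) / 6 = 19/6 = 3.1667
  mean(X_2) = (4 + 1 + 8 + 6 + 8 + 6) / 6 = 33/6 = 5.5

Step 2 — sample variances and covariances s[i,j] = (1/(n-1)) · Σ_k (x_{k,i} - mean_i) · (x_{k,j} - mean_j), with n-1 = 5:
  s[X_1,X_1] = ((-2.1667)·(-2.1667) + (1.8333)·(1.8333) + (-2.1667)·(-2.1667) + (-0.1667)·(-0.1667) + (2.8333)·(2.8333) + (-0.1667)·(-0.1667)) / 5 = 20.8333/5 = 4.1667
  s[X_1,X_2] = ((-2.1667)·(-1.5) + (1.8333)·(-4.5) + (-2.1667)·(2.5) + (-0.1667)·(0.5) + (2.8333)·(2.5) + (-0.1667)·(0.5)) / 5 = -3.5/5 = -0.7
  s[X_2,X_2] = ((-1.5)·(-1.5) + (-4.5)·(-4.5) + (2.5)·(2.5) + (0.5)·(0.5) + (2.5)·(2.5) + (0.5)·(0.5)) / 5 = 35.5/5 = 7.1
  Sample standard deviations s_i = √(s[i,i]):
  s(X_1) = √(4.1667) = 2.0412
  s(X_2) = √(7.1) = 2.6646

Step 3 — r_{ij} = s_{ij} / (s_i · s_j):
  r[X_1,X_1] = 1 (diagonal).
  r[X_1,X_2] = -0.7 / (2.0412 · 2.6646) = -0.7 / 5.4391 = -0.1287
  r[X_2,X_2] = 1 (diagonal).

R is symmetric with unit diagonal. Assembling:

R = [[1, -0.1287],
 [-0.1287, 1]]


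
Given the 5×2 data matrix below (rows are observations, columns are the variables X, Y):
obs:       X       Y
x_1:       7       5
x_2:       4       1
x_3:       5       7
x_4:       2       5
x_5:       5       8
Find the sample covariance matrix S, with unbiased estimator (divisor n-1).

Step 1 — column means:
  mean(X) = (7 + 4 + 5 + 2 + 5) / 5 = 23/5 = 4.6
  mean(Y) = (5 + 1 + 7 + 5 + 8) / 5 = 26/5 = 5.2

Step 2 — sample covariance S[i,j] = (1/(n-1)) · Σ_k (x_{k,i} - mean_i) · (x_{k,j} - mean_j), with n-1 = 4.
  S[X,X] = ((2.4)·(2.4) + (-0.6)·(-0.6) + (0.4)·(0.4) + (-2.6)·(-2.6) + (0.4)·(0.4)) / 4 = 13.2/4 = 3.3
  S[X,Y] = ((2.4)·(-0.2) + (-0.6)·(-4.2) + (0.4)·(1.8) + (-2.6)·(-0.2) + (0.4)·(2.8)) / 4 = 4.4/4 = 1.1
  S[Y,Y] = ((-0.2)·(-0.2) + (-4.2)·(-4.2) + (1.8)·(1.8) + (-0.2)·(-0.2) + (2.8)·(2.8)) / 4 = 28.8/4 = 7.2

S is symmetric (S[j,i] = S[i,j]). Assembling:

S = [[3.3, 1.1],
 [1.1, 7.2]]


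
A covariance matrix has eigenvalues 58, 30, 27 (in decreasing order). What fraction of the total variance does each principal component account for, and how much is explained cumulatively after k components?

Step 1 — total variance = trace(Sigma) = Σ λ_i = 58 + 30 + 27 = 115.

Step 2 — fraction explained by component i = λ_i / Σ λ:
  PC1: 58/115 = 0.5043
  PC2: 30/115 = 0.2609
  PC3: 27/115 = 0.2348

Step 3 — cumulative fraction after k components = (λ_1 + ... + λ_k) / Σ λ:
  k = 1: 58/115 = 0.5043
  k = 2: (58 + 30)/115 = 88/115 = 0.7652
  k = 3: (58 + 30 + 27)/115 = 115/115 = 1

Summary (fraction, with percent):

explained: PC1 0.5043 (50.43%), PC2 0.2609 (26.09%), PC3 0.2348 (23.48%);  cumulative: 0.5043, 0.7652, 1


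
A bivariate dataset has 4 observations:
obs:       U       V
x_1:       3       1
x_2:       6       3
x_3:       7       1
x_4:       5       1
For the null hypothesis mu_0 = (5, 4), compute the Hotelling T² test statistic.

Step 1 — sample mean vector:
  mean(U) = (3 + 6 + 7 + 5) / 4 = 21/4 = 5.25
  mean(V) = (1 + 3 + 1 + 1) / 4 = 6/4 = 1.5
  x̄ = (5.25, 1.5),  deviation x̄ - mu_0 = (5.25, 1.5) - (5, 4) = (0.25, -2.5).

Step 2 — sample covariance matrix, S[i,j] = (1/(n-1)) · Σ_k (x_{k,i} - mean_i) · (x_{k,j} - mean_j), divisor n-1 = 3:
  S[U,U] = ((-2.25)·(-2.25) + (0.75)·(0.75) + (1.75)·(1.75) + (-0.25)·(-0.25)) / 3 = 8.75/3 = 2.9167
  S[U,V] = ((-2.25)·(-0.5) + (0.75)·(1.5) + (1.75)·(-0.5) + (-0.25)·(-0.5)) / 3 = 1.5/3 = 0.5
  S[V,V] = ((-0.5)·(-0.5) + (1.5)·(1.5) + (-0.5)·(-0.5) + (-0.5)·(-0.5)) / 3 = 3/3 = 1
  S = [[2.9167, 0.5],
 [0.5, 1]].

Step 3 — invert S. det(S) = 2.9167·1 - (0.5)² = 2.6667.
  S^{-1} = (1/det) · [[d, -b], [-b, a]] = [[0.375, -0.1875],
 [-0.1875, 1.0938]].

Step 4 — quadratic form (x̄ - mu_0)^T · S^{-1} · (x̄ - mu_0):
  S^{-1} · (x̄ - mu_0) = (0.5625, -2.7812),
  (x̄ - mu_0)^T · [...] = (0.25)·(0.5625) + (-2.5)·(-2.7812) = 7.0938.

Step 5 — scale by n: T² = 4 · 7.0938 = 28.375.

T² ≈ 28.375


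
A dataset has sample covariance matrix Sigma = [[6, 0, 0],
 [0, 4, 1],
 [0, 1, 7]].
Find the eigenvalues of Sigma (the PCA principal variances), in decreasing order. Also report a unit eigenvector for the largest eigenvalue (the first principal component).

Step 1 — characteristic polynomial p(λ) = det(λI - Sigma) = λ³ - tr·λ² + c_1·λ - det, where tr = trace, c_1 = sum of the principal 2×2 minors, det = det(Sigma):
  tr = 6 + 4 + 7 = 17,
  c_1 = (6·4 - (0)²) + (6·7 - (0)²) + (4·7 - (1)²) = 24 + 42 + 27 = 93,
  det = 6·(4·7 - (1)²) - (0)·((0)·7 - (1)·(0)) + (0)·((0)·(1) - 4·(0)) = 6·(27) - (0)·(0) + (0)·(0) = 162.
  So p(λ) = λ³ - 17λ² + 93λ - 162.
Step 2 — look for an integer root (rational root theorem: any rational root is an integer divisor of 162). Testing λ = 6:
  p(6) = 216 - 612 + 558 - 162 = 0  ✓
  Dividing out (λ - 6): p(λ) = (λ - 6)(λ² - 11λ + 27).
Step 3 — remaining eigenvalues from the quadratic λ² - 11λ + 27 = 0:
  Δ = 11² - 4·27 = 121 - 108 = 13,  λ = (11 ± √13)/2 = (11 ± 3.6056)/2 ≈ 7.3028 or 3.6972.
  Sorted: λ_1 = 7.3028,  λ_2 = 6,  λ_3 = 3.6972  (check: sum = 17 = tr ✓).

Step 4 — unit eigenvector for λ_1 ≈ 7.3028: v spans the null space of (Sigma - λ_1 I), whose rows are
  r_1 = (-1.3028, 0, 0),  r_2 = (0, -3.3028, 1),  r_3 = (0, 1, -0.3028).
  v is orthogonal to every row, so take v ∝ r_1 × r_2 = ((0)·(1) - (0)·(-3.3028), (0)·(0) - (-1.3028)·(1), (-1.3028)·(-3.3028) - (0)·(0)) ≈ (0, 1.3028, 4.3028).
  Let u = (0, 1.3028, 4.3028).
  ||u|| = √((0)² + (1.3028)² + (4.3028)²) = √(20.2111) ≈ 4.4957,  v_1 = u/||u|| ≈ (0, 0.2898, 0.9571) (||v_1|| = 1).

λ_1 = 7.3028,  λ_2 = 6,  λ_3 = 3.6972;  v_1 ≈ (0, 0.2898, 0.9571)


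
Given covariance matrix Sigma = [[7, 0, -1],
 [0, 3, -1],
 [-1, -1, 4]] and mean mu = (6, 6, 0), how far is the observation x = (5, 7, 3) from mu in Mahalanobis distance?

Step 1 — centre the observation: (x - mu) = (-1, 1, 3).

Step 2 — invert Sigma (cofactor / det for 3×3, or solve directly):
  Sigma^{-1} = [[0.1486, 0.0135, 0.0405],
 [0.0135, 0.3649, 0.0946],
 [0.0405, 0.0946, 0.2838]].

Step 3 — form the quadratic (x - mu)^T · Sigma^{-1} · (x - mu):
  Sigma^{-1} · (x - mu) = (-0.0135, 0.6351, 0.9054).
  (x - mu)^T · [Sigma^{-1} · (x - mu)] = (-1)·(-0.0135) + (1)·(0.6351) + (3)·(0.9054) = 3.3649.

Step 4 — take square root: d = √(3.3649) ≈ 1.8344.

d(x, mu) = √(3.3649) ≈ 1.8344


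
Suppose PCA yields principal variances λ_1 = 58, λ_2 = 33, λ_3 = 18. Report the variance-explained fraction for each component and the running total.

Step 1 — total variance = trace(Sigma) = Σ λ_i = 58 + 33 + 18 = 109.

Step 2 — fraction explained by component i = λ_i / Σ λ:
  PC1: 58/109 = 0.5321
  PC2: 33/109 = 0.3028
  PC3: 18/109 = 0.1651

Step 3 — cumulative fraction after k components = (λ_1 + ... + λ_k) / Σ λ:
  k = 1: 58/109 = 0.5321
  k = 2: (58 + 33)/109 = 91/109 = 0.8349
  k = 3: (58 + 33 + 18)/109 = 109/109 = 1

Summary (fraction, with percent):

explained: PC1 0.5321 (53.21%), PC2 0.3028 (30.28%), PC3 0.1651 (16.51%);  cumulative: 0.5321, 0.8349, 1


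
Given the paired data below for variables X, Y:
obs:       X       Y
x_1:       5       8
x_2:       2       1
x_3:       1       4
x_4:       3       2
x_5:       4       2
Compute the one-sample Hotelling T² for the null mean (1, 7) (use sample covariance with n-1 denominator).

Step 1 — sample mean vector:
  mean(X) = (5 + 2 + 1 + 3 + 4) / 5 = 15/5 = 3
  mean(Y) = (8 + 1 + 4 + 2 + 2) / 5 = 17/5 = 3.4
  x̄ = (3, 3.4),  deviation x̄ - mu_0 = (3, 3.4) - (1, 7) = (2, -3.6).

Step 2 — sample covariance matrix, S[i,j] = (1/(n-1)) · Σ_k (x_{k,i} - mean_i) · (x_{k,j} - mean_j), divisor n-1 = 4:
  S[X,X] = ((2)·(2) + (-1)·(-1) + (-2)·(-2) + (0)·(0) + (1)·(1)) / 4 = 10/4 = 2.5
  S[X,Y] = ((2)·(4.6) + (-1)·(-2.4) + (-2)·(0.6) + (0)·(-1.4) + (1)·(-1.4)) / 4 = 9/4 = 2.25
  S[Y,Y] = ((4.6)·(4.6) + (-2.4)·(-2.4) + (0.6)·(0.6) + (-1.4)·(-1.4) + (-1.4)·(-1.4)) / 4 = 31.2/4 = 7.8
  S = [[2.5, 2.25],
 [2.25, 7.8]].

Step 3 — invert S. det(S) = 2.5·7.8 - (2.25)² = 14.4375.
  S^{-1} = (1/det) · [[d, -b], [-b, a]] = [[0.5403, -0.1558],
 [-0.1558, 0.1732]].

Step 4 — quadratic form (x̄ - mu_0)^T · S^{-1} · (x̄ - mu_0):
  S^{-1} · (x̄ - mu_0) = (1.6416, -0.9351),
  (x̄ - mu_0)^T · [...] = (2)·(1.6416) + (-3.6)·(-0.9351) = 6.6494.

Step 5 — scale by n: T² = 5 · 6.6494 = 33.2468.

T² ≈ 33.2468


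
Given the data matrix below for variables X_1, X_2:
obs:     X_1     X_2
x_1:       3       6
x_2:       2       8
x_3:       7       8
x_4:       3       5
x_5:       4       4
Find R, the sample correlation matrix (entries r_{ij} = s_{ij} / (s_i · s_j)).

Step 1 — column means:
  mean(X_1) = (3 + 2 + 7 + 3 + 4) / 5 = 19/5 = 3.8
  mean(X_2) = (6 + 8 + 8 + 5 + 4) / 5 = 31/5 = 6.2

Step 2 — sample variances and covariances s[i,j] = (1/(n-1)) · Σ_k (x_{k,i} - mean_i) · (x_{k,j} - mean_j), with n-1 = 4:
  s[X_1,X_1] = ((-0.8)·(-0.8) + (-1.8)·(-1.8) + (3.2)·(3.2) + (-0.8)·(-0.8) + (0.2)·(0.2)) / 4 = 14.8/4 = 3.7
  s[X_1,X_2] = ((-0.8)·(-0.2) + (-1.8)·(1.8) + (3.2)·(1.8) + (-0.8)·(-1.2) + (0.2)·(-2.2)) / 4 = 3.2/4 = 0.8
  s[X_2,X_2] = ((-0.2)·(-0.2) + (1.8)·(1.8) + (1.8)·(1.8) + (-1.2)·(-1.2) + (-2.2)·(-2.2)) / 4 = 12.8/4 = 3.2
  Sample standard deviations s_i = √(s[i,i]):
  s(X_1) = √(3.7) = 1.9235
  s(X_2) = √(3.2) = 1.7889

Step 3 — r_{ij} = s_{ij} / (s_i · s_j):
  r[X_1,X_1] = 1 (diagonal).
  r[X_1,X_2] = 0.8 / (1.9235 · 1.7889) = 0.8 / 3.4409 = 0.2325
  r[X_2,X_2] = 1 (diagonal).

R is symmetric with unit diagonal. Assembling:

R = [[1, 0.2325],
 [0.2325, 1]]


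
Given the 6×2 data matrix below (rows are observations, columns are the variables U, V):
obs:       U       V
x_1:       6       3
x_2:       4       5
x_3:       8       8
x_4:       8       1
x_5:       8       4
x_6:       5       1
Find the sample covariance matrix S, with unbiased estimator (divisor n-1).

Step 1 — column means:
  mean(U) = (6 + 4 + 8 + 8 + 8 + 5) / 6 = 39/6 = 6.5
  mean(V) = (3 + 5 + 8 + 1 + 4 + 1) / 6 = 22/6 = 3.6667

Step 2 — sample covariance S[i,j] = (1/(n-1)) · Σ_k (x_{k,i} - mean_i) · (x_{k,j} - mean_j), with n-1 = 5.
  S[U,U] = ((-0.5)·(-0.5) + (-2.5)·(-2.5) + (1.5)·(1.5) + (1.5)·(1.5) + (1.5)·(1.5) + (-1.5)·(-1.5)) / 5 = 15.5/5 = 3.1
  S[U,V] = ((-0.5)·(-0.6667) + (-2.5)·(1.3333) + (1.5)·(4.3333) + (1.5)·(-2.6667) + (1.5)·(0.3333) + (-1.5)·(-2.6667)) / 5 = 4/5 = 0.8
  S[V,V] = ((-0.6667)·(-0.6667) + (1.3333)·(1.3333) + (4.3333)·(4.3333) + (-2.6667)·(-2.6667) + (0.3333)·(0.3333) + (-2.6667)·(-2.6667)) / 5 = 35.3333/5 = 7.0667

S is symmetric (S[j,i] = S[i,j]). Assembling:

S = [[3.1, 0.8],
 [0.8, 7.0667]]


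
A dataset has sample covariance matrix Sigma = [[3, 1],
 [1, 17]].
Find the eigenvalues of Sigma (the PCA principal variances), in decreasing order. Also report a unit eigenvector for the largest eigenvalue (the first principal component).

Step 1 — characteristic polynomial of 2×2 Sigma:
  det(Sigma - λI) = λ² - trace · λ + det = 0.
  trace = 3 + 17 = 20, det = 3·17 - (1)² = 50.
Step 2 — discriminant:
  Δ = trace² - 4·det = 400 - 200 = 200.
Step 3 — eigenvalues:
  λ = (trace ± √Δ)/2 = (20 ± 14.1421)/2,
  λ_1 = 17.0711,  λ_2 = 2.9289.

Step 4 — unit eigenvector for λ_1: solve (Sigma - λ_1 I)v = 0. First row:
  (3 - 17.0711)·v_x + (1)·v_y = 0, i.e. (-14.0711)·v_x + (1)·v_y = 0,
  so v ∝ (b, λ_1 - a) = (1, 14.0711) = u.
  ||u|| = √((1)² + (14.0711)²) = √(198.9949) ≈ 14.1066,
  v_1 = u/||u|| ≈ (0.0709, 0.9975) (||v_1|| = 1).

λ_1 = 17.0711,  λ_2 = 2.9289;  v_1 ≈ (0.0709, 0.9975)


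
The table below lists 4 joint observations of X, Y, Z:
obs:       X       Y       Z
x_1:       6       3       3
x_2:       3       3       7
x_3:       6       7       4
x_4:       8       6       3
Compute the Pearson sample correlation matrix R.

Step 1 — column means:
  mean(X) = (6 + 3 + 6 + 8) / 4 = 23/4 = 5.75
  mean(Y) = (3 + 3 + 7 + 6) / 4 = 19/4 = 4.75
  mean(Z) = (3 + 7 + 4 + 3) / 4 = 17/4 = 4.25

Step 2 — sample variances and covariances s[i,j] = (1/(n-1)) · Σ_k (x_{k,i} - mean_i) · (x_{k,j} - mean_j), with n-1 = 3:
  s[X,X] = ((0.25)·(0.25) + (-2.75)·(-2.75) + (0.25)·(0.25) + (2.25)·(2.25)) / 3 = 12.75/3 = 4.25
  s[X,Y] = ((0.25)·(-1.75) + (-2.75)·(-1.75) + (0.25)·(2.25) + (2.25)·(1.25)) / 3 = 7.75/3 = 2.5833
  s[X,Z] = ((0.25)·(-1.25) + (-2.75)·(2.75) + (0.25)·(-0.25) + (2.25)·(-1.25)) / 3 = -10.75/3 = -3.5833
  s[Y,Y] = ((-1.75)·(-1.75) + (-1.75)·(-1.75) + (2.25)·(2.25) + (1.25)·(1.25)) / 3 = 12.75/3 = 4.25
  s[Y,Z] = ((-1.75)·(-1.25) + (-1.75)·(2.75) + (2.25)·(-0.25) + (1.25)·(-1.25)) / 3 = -4.75/3 = -1.5833
  s[Z,Z] = ((-1.25)·(-1.25) + (2.75)·(2.75) + (-0.25)·(-0.25) + (-1.25)·(-1.25)) / 3 = 10.75/3 = 3.5833
  Sample standard deviations s_i = √(s[i,i]):
  s(X) = √(4.25) = 2.0616
  s(Y) = √(4.25) = 2.0616
  s(Z) = √(3.5833) = 1.893

Step 3 — r_{ij} = s_{ij} / (s_i · s_j):
  r[X,X] = 1 (diagonal).
  r[X,Y] = 2.5833 / (2.0616 · 2.0616) = 2.5833 / 4.25 = 0.6078
  r[X,Z] = -3.5833 / (2.0616 · 1.893) = -3.5833 / 3.9025 = -0.9182
  r[Y,Y] = 1 (diagonal).
  r[Y,Z] = -1.5833 / (2.0616 · 1.893) = -1.5833 / 3.9025 = -0.4057
  r[Z,Z] = 1 (diagonal).

R is symmetric with unit diagonal. Assembling:

R = [[1, 0.6078, -0.9182],
 [0.6078, 1, -0.4057],
 [-0.9182, -0.4057, 1]]


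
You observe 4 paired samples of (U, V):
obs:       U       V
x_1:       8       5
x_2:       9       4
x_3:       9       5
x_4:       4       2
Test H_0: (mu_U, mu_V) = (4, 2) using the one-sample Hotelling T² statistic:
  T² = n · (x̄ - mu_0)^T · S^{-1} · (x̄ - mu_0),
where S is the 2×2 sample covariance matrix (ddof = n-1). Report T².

Step 1 — sample mean vector:
  mean(U) = (8 + 9 + 9 + 4) / 4 = 30/4 = 7.5
  mean(V) = (5 + 4 + 5 + 2) / 4 = 16/4 = 4
  x̄ = (7.5, 4),  deviation x̄ - mu_0 = (7.5, 4) - (4, 2) = (3.5, 2).

Step 2 — sample covariance matrix, S[i,j] = (1/(n-1)) · Σ_k (x_{k,i} - mean_i) · (x_{k,j} - mean_j), divisor n-1 = 3:
  S[U,U] = ((0.5)·(0.5) + (1.5)·(1.5) + (1.5)·(1.5) + (-3.5)·(-3.5)) / 3 = 17/3 = 5.6667
  S[U,V] = ((0.5)·(1) + (1.5)·(0) + (1.5)·(1) + (-3.5)·(-2)) / 3 = 9/3 = 3
  S[V,V] = ((1)·(1) + (0)·(0) + (1)·(1) + (-2)·(-2)) / 3 = 6/3 = 2
  S = [[5.6667, 3],
 [3, 2]].

Step 3 — invert S. det(S) = 5.6667·2 - (3)² = 2.3333.
  S^{-1} = (1/det) · [[d, -b], [-b, a]] = [[0.8571, -1.2857],
 [-1.2857, 2.4286]].

Step 4 — quadratic form (x̄ - mu_0)^T · S^{-1} · (x̄ - mu_0):
  S^{-1} · (x̄ - mu_0) = (0.4286, 0.3571),
  (x̄ - mu_0)^T · [...] = (3.5)·(0.4286) + (2)·(0.3571) = 2.2143.

Step 5 — scale by n: T² = 4 · 2.2143 = 8.8571.

T² ≈ 8.8571


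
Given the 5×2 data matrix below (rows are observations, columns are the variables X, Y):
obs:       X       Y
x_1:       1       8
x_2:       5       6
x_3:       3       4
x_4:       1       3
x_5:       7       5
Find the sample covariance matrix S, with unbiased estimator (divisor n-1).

Step 1 — column means:
  mean(X) = (1 + 5 + 3 + 1 + 7) / 5 = 17/5 = 3.4
  mean(Y) = (8 + 6 + 4 + 3 + 5) / 5 = 26/5 = 5.2

Step 2 — sample covariance S[i,j] = (1/(n-1)) · Σ_k (x_{k,i} - mean_i) · (x_{k,j} - mean_j), with n-1 = 4.
  S[X,X] = ((-2.4)·(-2.4) + (1.6)·(1.6) + (-0.4)·(-0.4) + (-2.4)·(-2.4) + (3.6)·(3.6)) / 4 = 27.2/4 = 6.8
  S[X,Y] = ((-2.4)·(2.8) + (1.6)·(0.8) + (-0.4)·(-1.2) + (-2.4)·(-2.2) + (3.6)·(-0.2)) / 4 = -0.4/4 = -0.1
  S[Y,Y] = ((2.8)·(2.8) + (0.8)·(0.8) + (-1.2)·(-1.2) + (-2.2)·(-2.2) + (-0.2)·(-0.2)) / 4 = 14.8/4 = 3.7

S is symmetric (S[j,i] = S[i,j]). Assembling:

S = [[6.8, -0.1],
 [-0.1, 3.7]]


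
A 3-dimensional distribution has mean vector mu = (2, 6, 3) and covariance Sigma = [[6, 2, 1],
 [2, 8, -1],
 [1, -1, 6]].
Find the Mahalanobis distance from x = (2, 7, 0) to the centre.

Step 1 — centre the observation: (x - mu) = (0, 1, -3).

Step 2 — invert Sigma (cofactor / det for 3×3, or solve directly):
  Sigma^{-1} = [[0.1911, -0.0528, -0.0407],
 [-0.0528, 0.1423, 0.0325],
 [-0.0407, 0.0325, 0.1789]].

Step 3 — form the quadratic (x - mu)^T · Sigma^{-1} · (x - mu):
  Sigma^{-1} · (x - mu) = (0.0691, 0.0447, -0.5041).
  (x - mu)^T · [Sigma^{-1} · (x - mu)] = (0)·(0.0691) + (1)·(0.0447) + (-3)·(-0.5041) = 1.5569.

Step 4 — take square root: d = √(1.5569) ≈ 1.2478.

d(x, mu) = √(1.5569) ≈ 1.2478


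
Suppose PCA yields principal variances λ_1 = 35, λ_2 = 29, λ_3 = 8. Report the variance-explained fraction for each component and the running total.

Step 1 — total variance = trace(Sigma) = Σ λ_i = 35 + 29 + 8 = 72.

Step 2 — fraction explained by component i = λ_i / Σ λ:
  PC1: 35/72 = 0.4861
  PC2: 29/72 = 0.4028
  PC3: 8/72 = 0.1111

Step 3 — cumulative fraction after k components = (λ_1 + ... + λ_k) / Σ λ:
  k = 1: 35/72 = 0.4861
  k = 2: (35 + 29)/72 = 64/72 = 0.8889
  k = 3: (35 + 29 + 8)/72 = 72/72 = 1

Summary (fraction, with percent):

explained: PC1 0.4861 (48.61%), PC2 0.4028 (40.28%), PC3 0.1111 (11.11%);  cumulative: 0.4861, 0.8889, 1


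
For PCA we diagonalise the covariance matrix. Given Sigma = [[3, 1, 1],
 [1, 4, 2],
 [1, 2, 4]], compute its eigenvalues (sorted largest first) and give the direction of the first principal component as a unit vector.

Step 1 — characteristic polynomial p(λ) = det(λI - Sigma) = λ³ - tr·λ² + c_1·λ - det, where tr = trace, c_1 = sum of the principal 2×2 minors, det = det(Sigma):
  tr = 3 + 4 + 4 = 11,
  c_1 = (3·4 - (1)²) + (3·4 - (1)²) + (4·4 - (2)²) = 11 + 11 + 12 = 34,
  det = 3·(4·4 - (2)²) - (1)·((1)·4 - (2)·(1)) + (1)·((1)·(2) - 4·(1)) = 3·(12) - (1)·(2) + (1)·(-2) = 32.
  So p(λ) = λ³ - 11λ² + 34λ - 32.
Step 2 — look for an integer root (rational root theorem: any rational root is an integer divisor of 32). Testing λ = 2:
  p(2) = 8 - 44 + 68 - 32 = 0  ✓
  Dividing out (λ - 2): p(λ) = (λ - 2)(λ² - 9λ + 16).
Step 3 — remaining eigenvalues from the quadratic λ² - 9λ + 16 = 0:
  Δ = 9² - 4·16 = 81 - 64 = 17,  λ = (9 ± √17)/2 = (9 ± 4.1231)/2 ≈ 6.5616 or 2.4384.
  Sorted: λ_1 = 6.5616,  λ_2 = 2.4384,  λ_3 = 2  (check: sum = 11 = tr ✓).

Step 4 — unit eigenvector for λ_1 ≈ 6.5616: v spans the null space of (Sigma - λ_1 I), whose rows are
  r_1 = (-3.5616, 1, 1),  r_2 = (1, -2.5616, 2),  r_3 = (1, 2, -2.5616).
  v is orthogonal to every row, so take v ∝ r_1 × r_2 = ((1)·(2) - (1)·(-2.5616), (1)·(1) - (-3.5616)·(2), (-3.5616)·(-2.5616) - (1)·(1)) ≈ (4.5616, 8.1231, 8.1231).
  Let u = (4.5616, 8.1231, 8.1231).
  ||u|| = √((4.5616)² + (8.1231)² + (8.1231)²) = √(152.7775) ≈ 12.3603,  v_1 = u/||u|| ≈ (0.369, 0.6572, 0.6572) (||v_1|| = 1).

λ_1 = 6.5616,  λ_2 = 2.4384,  λ_3 = 2;  v_1 ≈ (0.369, 0.6572, 0.6572)


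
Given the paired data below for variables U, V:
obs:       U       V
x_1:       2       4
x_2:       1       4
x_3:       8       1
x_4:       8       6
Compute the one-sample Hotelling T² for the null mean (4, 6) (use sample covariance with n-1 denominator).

Step 1 — sample mean vector:
  mean(U) = (2 + 1 + 8 + 8) / 4 = 19/4 = 4.75
  mean(V) = (4 + 4 + 1 + 6) / 4 = 15/4 = 3.75
  x̄ = (4.75, 3.75),  deviation x̄ - mu_0 = (4.75, 3.75) - (4, 6) = (0.75, -2.25).

Step 2 — sample covariance matrix, S[i,j] = (1/(n-1)) · Σ_k (x_{k,i} - mean_i) · (x_{k,j} - mean_j), divisor n-1 = 3:
  S[U,U] = ((-2.75)·(-2.75) + (-3.75)·(-3.75) + (3.25)·(3.25) + (3.25)·(3.25)) / 3 = 42.75/3 = 14.25
  S[U,V] = ((-2.75)·(0.25) + (-3.75)·(0.25) + (3.25)·(-2.75) + (3.25)·(2.25)) / 3 = -3.25/3 = -1.0833
  S[V,V] = ((0.25)·(0.25) + (0.25)·(0.25) + (-2.75)·(-2.75) + (2.25)·(2.25)) / 3 = 12.75/3 = 4.25
  S = [[14.25, -1.0833],
 [-1.0833, 4.25]].

Step 3 — invert S. det(S) = 14.25·4.25 - (-1.0833)² = 59.3889.
  S^{-1} = (1/det) · [[d, -b], [-b, a]] = [[0.0716, 0.0182],
 [0.0182, 0.2399]].

Step 4 — quadratic form (x̄ - mu_0)^T · S^{-1} · (x̄ - mu_0):
  S^{-1} · (x̄ - mu_0) = (0.0126, -0.5262),
  (x̄ - mu_0)^T · [...] = (0.75)·(0.0126) + (-2.25)·(-0.5262) = 1.1934.

Step 5 — scale by n: T² = 4 · 1.1934 = 4.7736.

T² ≈ 4.7736


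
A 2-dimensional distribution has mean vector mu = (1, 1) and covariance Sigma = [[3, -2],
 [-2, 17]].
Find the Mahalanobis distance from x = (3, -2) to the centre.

Step 1 — centre the observation: (x - mu) = (2, -3).

Step 2 — invert Sigma. det(Sigma) = 3·17 - (-2)² = 47.
  Sigma^{-1} = (1/det) · [[d, -b], [-b, a]] = [[0.3617, 0.0426],
 [0.0426, 0.0638]].

Step 3 — form the quadratic (x - mu)^T · Sigma^{-1} · (x - mu):
  Sigma^{-1} · (x - mu) = (0.5957, -0.1064).
  (x - mu)^T · [Sigma^{-1} · (x - mu)] = (2)·(0.5957) + (-3)·(-0.1064) = 1.5106.

Step 4 — take square root: d = √(1.5106) ≈ 1.2291.

d(x, mu) = √(1.5106) ≈ 1.2291


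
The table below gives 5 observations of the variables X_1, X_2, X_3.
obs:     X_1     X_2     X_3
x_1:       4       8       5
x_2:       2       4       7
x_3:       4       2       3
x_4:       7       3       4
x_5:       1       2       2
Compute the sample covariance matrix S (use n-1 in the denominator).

Step 1 — column means:
  mean(X_1) = (4 + 2 + 4 + 7 + 1) / 5 = 18/5 = 3.6
  mean(X_2) = (8 + 4 + 2 + 3 + 2) / 5 = 19/5 = 3.8
  mean(X_3) = (5 + 7 + 3 + 4 + 2) / 5 = 21/5 = 4.2

Step 2 — sample covariance S[i,j] = (1/(n-1)) · Σ_k (x_{k,i} - mean_i) · (x_{k,j} - mean_j), with n-1 = 4.
  S[X_1,X_1] = ((0.4)·(0.4) + (-1.6)·(-1.6) + (0.4)·(0.4) + (3.4)·(3.4) + (-2.6)·(-2.6)) / 4 = 21.2/4 = 5.3
  S[X_1,X_2] = ((0.4)·(4.2) + (-1.6)·(0.2) + (0.4)·(-1.8) + (3.4)·(-0.8) + (-2.6)·(-1.8)) / 4 = 2.6/4 = 0.65
  S[X_1,X_3] = ((0.4)·(0.8) + (-1.6)·(2.8) + (0.4)·(-1.2) + (3.4)·(-0.2) + (-2.6)·(-2.2)) / 4 = 0.4/4 = 0.1
  S[X_2,X_2] = ((4.2)·(4.2) + (0.2)·(0.2) + (-1.8)·(-1.8) + (-0.8)·(-0.8) + (-1.8)·(-1.8)) / 4 = 24.8/4 = 6.2
  S[X_2,X_3] = ((4.2)·(0.8) + (0.2)·(2.8) + (-1.8)·(-1.2) + (-0.8)·(-0.2) + (-1.8)·(-2.2)) / 4 = 10.2/4 = 2.55
  S[X_3,X_3] = ((0.8)·(0.8) + (2.8)·(2.8) + (-1.2)·(-1.2) + (-0.2)·(-0.2) + (-2.2)·(-2.2)) / 4 = 14.8/4 = 3.7

S is symmetric (S[j,i] = S[i,j]). Assembling:

S = [[5.3, 0.65, 0.1],
 [0.65, 6.2, 2.55],
 [0.1, 2.55, 3.7]]


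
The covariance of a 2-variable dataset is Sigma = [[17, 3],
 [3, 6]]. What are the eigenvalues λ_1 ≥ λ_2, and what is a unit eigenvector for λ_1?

Step 1 — characteristic polynomial of 2×2 Sigma:
  det(Sigma - λI) = λ² - trace · λ + det = 0.
  trace = 17 + 6 = 23, det = 17·6 - (3)² = 93.
Step 2 — discriminant:
  Δ = trace² - 4·det = 529 - 372 = 157.
Step 3 — eigenvalues:
  λ = (trace ± √Δ)/2 = (23 ± 12.53)/2,
  λ_1 = 17.765,  λ_2 = 5.235.

Step 4 — unit eigenvector for λ_1: solve (Sigma - λ_1 I)v = 0. First row:
  (17 - 17.765)·v_x + (3)·v_y = 0, i.e. (-0.765)·v_x + (3)·v_y = 0,
  so v ∝ (b, λ_1 - a) = (3, 0.765) = u.
  ||u|| = √((3)² + (0.765)²) = √(9.5852) ≈ 3.096,
  v_1 = u/||u|| ≈ (0.969, 0.2471) (||v_1|| = 1).

λ_1 = 17.765,  λ_2 = 5.235;  v_1 ≈ (0.969, 0.2471)


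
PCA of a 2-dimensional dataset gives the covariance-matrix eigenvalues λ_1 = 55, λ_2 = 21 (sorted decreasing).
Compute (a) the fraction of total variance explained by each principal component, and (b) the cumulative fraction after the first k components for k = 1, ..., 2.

Step 1 — total variance = trace(Sigma) = Σ λ_i = 55 + 21 = 76.

Step 2 — fraction explained by component i = λ_i / Σ λ:
  PC1: 55/76 = 0.7237
  PC2: 21/76 = 0.2763

Step 3 — cumulative fraction after k components = (λ_1 + ... + λ_k) / Σ λ:
  k = 1: 55/76 = 0.7237
  k = 2: (55 + 21)/76 = 76/76 = 1

Summary (fraction, with percent):

explained: PC1 0.7237 (72.37%), PC2 0.2763 (27.63%);  cumulative: 0.7237, 1


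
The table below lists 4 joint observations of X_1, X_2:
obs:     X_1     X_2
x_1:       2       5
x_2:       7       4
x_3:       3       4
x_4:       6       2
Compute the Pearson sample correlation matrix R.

Step 1 — column means:
  mean(X_1) = (2 + 7 + 3 + 6) / 4 = 18/4 = 4.5
  mean(X_2) = (5 + 4 + 4 + 2) / 4 = 15/4 = 3.75

Step 2 — sample variances and covariances s[i,j] = (1/(n-1)) · Σ_k (x_{k,i} - mean_i) · (x_{k,j} - mean_j), with n-1 = 3:
  s[X_1,X_1] = ((-2.5)·(-2.5) + (2.5)·(2.5) + (-1.5)·(-1.5) + (1.5)·(1.5)) / 3 = 17/3 = 5.6667
  s[X_1,X_2] = ((-2.5)·(1.25) + (2.5)·(0.25) + (-1.5)·(0.25) + (1.5)·(-1.75)) / 3 = -5.5/3 = -1.8333
  s[X_2,X_2] = ((1.25)·(1.25) + (0.25)·(0.25) + (0.25)·(0.25) + (-1.75)·(-1.75)) / 3 = 4.75/3 = 1.5833
  Sample standard deviations s_i = √(s[i,i]):
  s(X_1) = √(5.6667) = 2.3805
  s(X_2) = √(1.5833) = 1.2583

Step 3 — r_{ij} = s_{ij} / (s_i · s_j):
  r[X_1,X_1] = 1 (diagonal).
  r[X_1,X_2] = -1.8333 / (2.3805 · 1.2583) = -1.8333 / 2.9954 = -0.6121
  r[X_2,X_2] = 1 (diagonal).

R is symmetric with unit diagonal. Assembling:

R = [[1, -0.6121],
 [-0.6121, 1]]


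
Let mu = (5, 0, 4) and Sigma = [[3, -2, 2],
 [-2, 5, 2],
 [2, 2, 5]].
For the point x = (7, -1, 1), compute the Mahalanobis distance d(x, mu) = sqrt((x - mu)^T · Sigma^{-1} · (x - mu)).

Step 1 — centre the observation: (x - mu) = (2, -1, -3).

Step 2 — invert Sigma (cofactor / det for 3×3, or solve directly):
  Sigma^{-1} = [[3, 2, -2],
 [2, 1.5714, -1.4286],
 [-2, -1.4286, 1.5714]].

Step 3 — form the quadratic (x - mu)^T · Sigma^{-1} · (x - mu):
  Sigma^{-1} · (x - mu) = (10, 6.7143, -7.2857).
  (x - mu)^T · [Sigma^{-1} · (x - mu)] = (2)·(10) + (-1)·(6.7143) + (-3)·(-7.2857) = 35.1429.

Step 4 — take square root: d = √(35.1429) ≈ 5.9281.

d(x, mu) = √(35.1429) ≈ 5.9281


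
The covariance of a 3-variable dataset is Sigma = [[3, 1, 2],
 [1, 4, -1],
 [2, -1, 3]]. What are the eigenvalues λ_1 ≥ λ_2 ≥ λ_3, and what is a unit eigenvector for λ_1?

Step 1 — characteristic polynomial p(λ) = det(λI - Sigma) = λ³ - tr·λ² + c_1·λ - det, where tr = trace, c_1 = sum of the principal 2×2 minors, det = det(Sigma):
  tr = 3 + 4 + 3 = 10,
  c_1 = (3·4 - (1)²) + (3·3 - (2)²) + (4·3 - (-1)²) = 11 + 5 + 11 = 27,
  det = 3·(4·3 - (-1)²) - (1)·((1)·3 - (-1)·(2)) + (2)·((1)·(-1) - 4·(2)) = 3·(11) - (1)·(5) + (2)·(-9) = 10.
  So p(λ) = λ³ - 10λ² + 27λ - 10.
Step 2 — look for an integer root (rational root theorem: any rational root is an integer divisor of 10). Testing λ = 5:
  p(5) = 125 - 250 + 135 - 10 = 0  ✓
  Dividing out (λ - 5): p(λ) = (λ - 5)(λ² - 5λ + 2).
Step 3 — remaining eigenvalues from the quadratic λ² - 5λ + 2 = 0:
  Δ = 5² - 4·2 = 25 - 8 = 17,  λ = (5 ± √17)/2 = (5 ± 4.1231)/2 ≈ 4.5616 or 0.4384.
  Sorted: λ_1 = 5,  λ_2 = 4.5616,  λ_3 = 0.4384  (check: sum = 10 = tr ✓).

Step 4 — unit eigenvector for λ_1 = 5: v spans the null space of (Sigma - λ_1 I), whose rows are
  r_1 = (-2, 1, 2),  r_2 = (1, -1, -1),  r_3 = (2, -1, -2).
  v is orthogonal to every row, so take v ∝ r_1 × r_2 = ((1)·(-1) - (2)·(-1), (2)·(1) - (-2)·(-1), (-2)·(-1) - (1)·(1)) = (1, 0, 1).
  Let u = (1, 0, 1).
  ||u|| = √((1)² + (0)² + (1)²) = √(2) ≈ 1.4142,  v_1 = u/||u|| ≈ (0.7071, 0, 0.7071) (||v_1|| = 1).

λ_1 = 5,  λ_2 = 4.5616,  λ_3 = 0.4384;  v_1 ≈ (0.7071, 0, 0.7071)


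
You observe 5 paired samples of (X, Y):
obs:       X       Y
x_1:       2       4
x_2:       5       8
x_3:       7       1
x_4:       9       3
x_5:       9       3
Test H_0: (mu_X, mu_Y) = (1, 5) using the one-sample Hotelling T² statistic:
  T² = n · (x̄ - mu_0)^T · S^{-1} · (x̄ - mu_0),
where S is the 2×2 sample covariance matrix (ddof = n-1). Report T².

Step 1 — sample mean vector:
  mean(X) = (2 + 5 + 7 + 9 + 9) / 5 = 32/5 = 6.4
  mean(Y) = (4 + 8 + 1 + 3 + 3) / 5 = 19/5 = 3.8
  x̄ = (6.4, 3.8),  deviation x̄ - mu_0 = (6.4, 3.8) - (1, 5) = (5.4, -1.2).

Step 2 — sample covariance matrix, S[i,j] = (1/(n-1)) · Σ_k (x_{k,i} - mean_i) · (x_{k,j} - mean_j), divisor n-1 = 4:
  S[X,X] = ((-4.4)·(-4.4) + (-1.4)·(-1.4) + (0.6)·(0.6) + (2.6)·(2.6) + (2.6)·(2.6)) / 4 = 35.2/4 = 8.8
  S[X,Y] = ((-4.4)·(0.2) + (-1.4)·(4.2) + (0.6)·(-2.8) + (2.6)·(-0.8) + (2.6)·(-0.8)) / 4 = -12.6/4 = -3.15
  S[Y,Y] = ((0.2)·(0.2) + (4.2)·(4.2) + (-2.8)·(-2.8) + (-0.8)·(-0.8) + (-0.8)·(-0.8)) / 4 = 26.8/4 = 6.7
  S = [[8.8, -3.15],
 [-3.15, 6.7]].

Step 3 — invert S. det(S) = 8.8·6.7 - (-3.15)² = 49.0375.
  S^{-1} = (1/det) · [[d, -b], [-b, a]] = [[0.1366, 0.0642],
 [0.0642, 0.1795]].

Step 4 — quadratic form (x̄ - mu_0)^T · S^{-1} · (x̄ - mu_0):
  S^{-1} · (x̄ - mu_0) = (0.6607, 0.1315),
  (x̄ - mu_0)^T · [...] = (5.4)·(0.6607) + (-1.2)·(0.1315) = 3.41.

Step 5 — scale by n: T² = 5 · 3.41 = 17.0502.

T² ≈ 17.0502


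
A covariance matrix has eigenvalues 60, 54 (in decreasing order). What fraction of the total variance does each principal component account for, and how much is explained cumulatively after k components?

Step 1 — total variance = trace(Sigma) = Σ λ_i = 60 + 54 = 114.

Step 2 — fraction explained by component i = λ_i / Σ λ:
  PC1: 60/114 = 0.5263
  PC2: 54/114 = 0.4737

Step 3 — cumulative fraction after k components = (λ_1 + ... + λ_k) / Σ λ:
  k = 1: 60/114 = 0.5263
  k = 2: (60 + 54)/114 = 114/114 = 1

Summary (fraction, with percent):

explained: PC1 0.5263 (52.63%), PC2 0.4737 (47.37%);  cumulative: 0.5263, 1
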